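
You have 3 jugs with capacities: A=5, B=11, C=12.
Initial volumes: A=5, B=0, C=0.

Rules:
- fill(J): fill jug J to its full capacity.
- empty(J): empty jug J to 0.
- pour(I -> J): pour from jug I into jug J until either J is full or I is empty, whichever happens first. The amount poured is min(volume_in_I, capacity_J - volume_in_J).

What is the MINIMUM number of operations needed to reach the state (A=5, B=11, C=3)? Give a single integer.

BFS from (A=5, B=0, C=0). One shortest path:
  1. empty(A) -> (A=0 B=0 C=0)
  2. fill(C) -> (A=0 B=0 C=12)
  3. pour(C -> A) -> (A=5 B=0 C=7)
  4. empty(A) -> (A=0 B=0 C=7)
  5. pour(C -> A) -> (A=5 B=0 C=2)
  6. pour(C -> B) -> (A=5 B=2 C=0)
  7. fill(C) -> (A=5 B=2 C=12)
  8. pour(C -> B) -> (A=5 B=11 C=3)
Reached target in 8 moves.

Answer: 8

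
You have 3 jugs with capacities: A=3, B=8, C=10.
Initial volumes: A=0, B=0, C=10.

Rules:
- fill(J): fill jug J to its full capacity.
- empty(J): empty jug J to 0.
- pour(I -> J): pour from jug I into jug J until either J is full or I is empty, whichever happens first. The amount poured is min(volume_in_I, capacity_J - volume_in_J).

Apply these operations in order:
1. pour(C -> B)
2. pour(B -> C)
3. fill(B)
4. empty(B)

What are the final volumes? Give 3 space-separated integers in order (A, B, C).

Step 1: pour(C -> B) -> (A=0 B=8 C=2)
Step 2: pour(B -> C) -> (A=0 B=0 C=10)
Step 3: fill(B) -> (A=0 B=8 C=10)
Step 4: empty(B) -> (A=0 B=0 C=10)

Answer: 0 0 10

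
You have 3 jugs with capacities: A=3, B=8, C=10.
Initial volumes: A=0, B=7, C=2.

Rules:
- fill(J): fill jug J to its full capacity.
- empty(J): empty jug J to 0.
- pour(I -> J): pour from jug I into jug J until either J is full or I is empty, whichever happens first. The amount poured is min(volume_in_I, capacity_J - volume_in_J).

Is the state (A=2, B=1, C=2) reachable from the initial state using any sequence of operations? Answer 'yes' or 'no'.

Answer: no

Derivation:
BFS explored all 270 reachable states.
Reachable set includes: (0,0,0), (0,0,1), (0,0,2), (0,0,3), (0,0,4), (0,0,5), (0,0,6), (0,0,7), (0,0,8), (0,0,9), (0,0,10), (0,1,0) ...
Target (A=2, B=1, C=2) not in reachable set → no.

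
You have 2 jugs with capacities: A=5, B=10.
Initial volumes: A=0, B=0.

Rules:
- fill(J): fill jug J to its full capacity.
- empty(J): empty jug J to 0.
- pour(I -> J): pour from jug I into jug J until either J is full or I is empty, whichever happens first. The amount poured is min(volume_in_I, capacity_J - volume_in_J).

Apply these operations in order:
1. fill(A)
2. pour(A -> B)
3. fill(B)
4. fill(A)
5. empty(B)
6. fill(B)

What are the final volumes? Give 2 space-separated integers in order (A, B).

Step 1: fill(A) -> (A=5 B=0)
Step 2: pour(A -> B) -> (A=0 B=5)
Step 3: fill(B) -> (A=0 B=10)
Step 4: fill(A) -> (A=5 B=10)
Step 5: empty(B) -> (A=5 B=0)
Step 6: fill(B) -> (A=5 B=10)

Answer: 5 10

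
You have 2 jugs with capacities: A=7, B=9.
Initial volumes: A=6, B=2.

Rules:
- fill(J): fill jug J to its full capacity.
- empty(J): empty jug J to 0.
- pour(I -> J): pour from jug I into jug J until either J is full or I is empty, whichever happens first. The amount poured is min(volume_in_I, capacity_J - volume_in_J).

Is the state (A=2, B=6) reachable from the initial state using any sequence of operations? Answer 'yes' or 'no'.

BFS explored all 33 reachable states.
Reachable set includes: (0,0), (0,1), (0,2), (0,3), (0,4), (0,5), (0,6), (0,7), (0,8), (0,9), (1,0), (1,9) ...
Target (A=2, B=6) not in reachable set → no.

Answer: no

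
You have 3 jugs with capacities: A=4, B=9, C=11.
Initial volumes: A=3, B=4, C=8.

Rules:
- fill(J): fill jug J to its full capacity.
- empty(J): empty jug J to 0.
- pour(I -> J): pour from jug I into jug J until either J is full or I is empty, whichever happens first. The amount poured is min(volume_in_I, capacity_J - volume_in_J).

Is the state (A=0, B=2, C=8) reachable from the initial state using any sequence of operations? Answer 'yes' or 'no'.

BFS from (A=3, B=4, C=8):
  1. pour(A -> B) -> (A=0 B=7 C=8)
  2. fill(A) -> (A=4 B=7 C=8)
  3. pour(A -> B) -> (A=2 B=9 C=8)
  4. empty(B) -> (A=2 B=0 C=8)
  5. pour(A -> B) -> (A=0 B=2 C=8)
Target reached → yes.

Answer: yes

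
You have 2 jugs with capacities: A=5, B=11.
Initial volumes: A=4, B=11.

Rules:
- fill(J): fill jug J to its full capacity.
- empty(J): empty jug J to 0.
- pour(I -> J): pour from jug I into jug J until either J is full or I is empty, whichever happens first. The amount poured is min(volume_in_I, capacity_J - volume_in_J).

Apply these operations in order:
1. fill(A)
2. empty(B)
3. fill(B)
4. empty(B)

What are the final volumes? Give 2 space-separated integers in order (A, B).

Answer: 5 0

Derivation:
Step 1: fill(A) -> (A=5 B=11)
Step 2: empty(B) -> (A=5 B=0)
Step 3: fill(B) -> (A=5 B=11)
Step 4: empty(B) -> (A=5 B=0)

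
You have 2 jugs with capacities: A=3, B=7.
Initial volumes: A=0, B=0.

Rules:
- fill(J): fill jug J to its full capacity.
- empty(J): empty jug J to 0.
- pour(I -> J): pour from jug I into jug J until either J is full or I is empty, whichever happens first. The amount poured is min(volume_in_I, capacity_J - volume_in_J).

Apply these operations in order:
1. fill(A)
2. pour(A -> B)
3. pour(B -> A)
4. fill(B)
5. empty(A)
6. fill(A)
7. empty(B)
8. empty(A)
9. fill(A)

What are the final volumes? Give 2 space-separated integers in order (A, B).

Answer: 3 0

Derivation:
Step 1: fill(A) -> (A=3 B=0)
Step 2: pour(A -> B) -> (A=0 B=3)
Step 3: pour(B -> A) -> (A=3 B=0)
Step 4: fill(B) -> (A=3 B=7)
Step 5: empty(A) -> (A=0 B=7)
Step 6: fill(A) -> (A=3 B=7)
Step 7: empty(B) -> (A=3 B=0)
Step 8: empty(A) -> (A=0 B=0)
Step 9: fill(A) -> (A=3 B=0)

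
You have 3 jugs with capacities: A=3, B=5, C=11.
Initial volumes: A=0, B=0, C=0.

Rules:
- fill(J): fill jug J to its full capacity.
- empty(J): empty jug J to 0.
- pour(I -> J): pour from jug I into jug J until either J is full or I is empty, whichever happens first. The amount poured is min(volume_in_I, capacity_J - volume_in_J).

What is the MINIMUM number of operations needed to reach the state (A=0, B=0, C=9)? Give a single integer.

BFS from (A=0, B=0, C=0). One shortest path:
  1. fill(A) -> (A=3 B=0 C=0)
  2. fill(C) -> (A=3 B=0 C=11)
  3. pour(A -> B) -> (A=0 B=3 C=11)
  4. pour(C -> B) -> (A=0 B=5 C=9)
  5. empty(B) -> (A=0 B=0 C=9)
Reached target in 5 moves.

Answer: 5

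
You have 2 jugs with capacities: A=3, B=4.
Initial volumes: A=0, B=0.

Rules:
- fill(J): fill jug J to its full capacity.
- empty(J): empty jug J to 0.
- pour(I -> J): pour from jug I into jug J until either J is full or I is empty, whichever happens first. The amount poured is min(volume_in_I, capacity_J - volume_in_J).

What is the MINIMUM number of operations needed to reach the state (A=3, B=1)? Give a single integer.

Answer: 2

Derivation:
BFS from (A=0, B=0). One shortest path:
  1. fill(B) -> (A=0 B=4)
  2. pour(B -> A) -> (A=3 B=1)
Reached target in 2 moves.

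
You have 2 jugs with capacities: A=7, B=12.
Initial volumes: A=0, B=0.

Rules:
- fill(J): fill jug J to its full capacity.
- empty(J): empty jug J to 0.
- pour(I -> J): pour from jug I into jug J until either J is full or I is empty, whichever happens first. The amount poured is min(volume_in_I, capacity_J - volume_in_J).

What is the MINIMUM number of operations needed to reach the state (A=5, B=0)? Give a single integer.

Answer: 4

Derivation:
BFS from (A=0, B=0). One shortest path:
  1. fill(B) -> (A=0 B=12)
  2. pour(B -> A) -> (A=7 B=5)
  3. empty(A) -> (A=0 B=5)
  4. pour(B -> A) -> (A=5 B=0)
Reached target in 4 moves.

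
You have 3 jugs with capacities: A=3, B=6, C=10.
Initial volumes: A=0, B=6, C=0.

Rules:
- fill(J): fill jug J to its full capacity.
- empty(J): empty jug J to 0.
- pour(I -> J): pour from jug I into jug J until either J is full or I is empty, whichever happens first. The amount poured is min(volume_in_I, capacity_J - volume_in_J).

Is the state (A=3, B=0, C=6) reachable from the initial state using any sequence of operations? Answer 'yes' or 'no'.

Answer: yes

Derivation:
BFS from (A=0, B=6, C=0):
  1. fill(A) -> (A=3 B=6 C=0)
  2. pour(B -> C) -> (A=3 B=0 C=6)
Target reached → yes.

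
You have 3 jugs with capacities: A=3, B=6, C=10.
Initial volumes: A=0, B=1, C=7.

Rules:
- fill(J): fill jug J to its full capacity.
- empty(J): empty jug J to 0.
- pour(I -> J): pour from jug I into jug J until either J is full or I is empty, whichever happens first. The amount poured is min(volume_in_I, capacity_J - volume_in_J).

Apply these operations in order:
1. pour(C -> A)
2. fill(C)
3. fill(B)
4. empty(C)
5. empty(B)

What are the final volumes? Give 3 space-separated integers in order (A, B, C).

Step 1: pour(C -> A) -> (A=3 B=1 C=4)
Step 2: fill(C) -> (A=3 B=1 C=10)
Step 3: fill(B) -> (A=3 B=6 C=10)
Step 4: empty(C) -> (A=3 B=6 C=0)
Step 5: empty(B) -> (A=3 B=0 C=0)

Answer: 3 0 0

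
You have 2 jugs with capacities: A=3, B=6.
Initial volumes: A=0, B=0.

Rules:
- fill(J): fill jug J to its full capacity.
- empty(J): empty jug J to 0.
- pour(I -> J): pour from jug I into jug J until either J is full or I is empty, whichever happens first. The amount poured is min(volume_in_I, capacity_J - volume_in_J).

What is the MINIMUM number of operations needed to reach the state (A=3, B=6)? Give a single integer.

Answer: 2

Derivation:
BFS from (A=0, B=0). One shortest path:
  1. fill(A) -> (A=3 B=0)
  2. fill(B) -> (A=3 B=6)
Reached target in 2 moves.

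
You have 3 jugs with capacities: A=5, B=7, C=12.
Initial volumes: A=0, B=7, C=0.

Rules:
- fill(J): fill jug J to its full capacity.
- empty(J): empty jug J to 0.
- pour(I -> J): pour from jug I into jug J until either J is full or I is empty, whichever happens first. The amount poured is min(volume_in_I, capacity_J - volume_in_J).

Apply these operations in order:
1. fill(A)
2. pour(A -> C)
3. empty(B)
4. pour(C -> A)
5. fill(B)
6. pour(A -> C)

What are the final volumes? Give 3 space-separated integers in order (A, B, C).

Answer: 0 7 5

Derivation:
Step 1: fill(A) -> (A=5 B=7 C=0)
Step 2: pour(A -> C) -> (A=0 B=7 C=5)
Step 3: empty(B) -> (A=0 B=0 C=5)
Step 4: pour(C -> A) -> (A=5 B=0 C=0)
Step 5: fill(B) -> (A=5 B=7 C=0)
Step 6: pour(A -> C) -> (A=0 B=7 C=5)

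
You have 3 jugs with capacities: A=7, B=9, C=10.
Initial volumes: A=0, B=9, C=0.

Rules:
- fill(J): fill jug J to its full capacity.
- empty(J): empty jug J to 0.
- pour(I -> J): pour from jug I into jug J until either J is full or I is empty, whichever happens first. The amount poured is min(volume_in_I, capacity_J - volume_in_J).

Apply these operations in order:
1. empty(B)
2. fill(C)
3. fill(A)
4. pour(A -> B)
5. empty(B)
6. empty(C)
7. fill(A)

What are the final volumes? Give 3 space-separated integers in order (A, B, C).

Step 1: empty(B) -> (A=0 B=0 C=0)
Step 2: fill(C) -> (A=0 B=0 C=10)
Step 3: fill(A) -> (A=7 B=0 C=10)
Step 4: pour(A -> B) -> (A=0 B=7 C=10)
Step 5: empty(B) -> (A=0 B=0 C=10)
Step 6: empty(C) -> (A=0 B=0 C=0)
Step 7: fill(A) -> (A=7 B=0 C=0)

Answer: 7 0 0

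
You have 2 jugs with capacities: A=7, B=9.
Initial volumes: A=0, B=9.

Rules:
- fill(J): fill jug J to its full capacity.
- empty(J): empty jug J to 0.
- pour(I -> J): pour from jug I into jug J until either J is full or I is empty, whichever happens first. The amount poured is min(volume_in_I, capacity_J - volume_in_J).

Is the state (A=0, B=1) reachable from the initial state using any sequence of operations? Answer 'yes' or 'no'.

BFS from (A=0, B=9):
  1. fill(A) -> (A=7 B=9)
  2. empty(B) -> (A=7 B=0)
  3. pour(A -> B) -> (A=0 B=7)
  4. fill(A) -> (A=7 B=7)
  5. pour(A -> B) -> (A=5 B=9)
  6. empty(B) -> (A=5 B=0)
  7. pour(A -> B) -> (A=0 B=5)
  8. fill(A) -> (A=7 B=5)
  9. pour(A -> B) -> (A=3 B=9)
  10. empty(B) -> (A=3 B=0)
  11. pour(A -> B) -> (A=0 B=3)
  12. fill(A) -> (A=7 B=3)
  13. pour(A -> B) -> (A=1 B=9)
  14. empty(B) -> (A=1 B=0)
  15. pour(A -> B) -> (A=0 B=1)
Target reached → yes.

Answer: yes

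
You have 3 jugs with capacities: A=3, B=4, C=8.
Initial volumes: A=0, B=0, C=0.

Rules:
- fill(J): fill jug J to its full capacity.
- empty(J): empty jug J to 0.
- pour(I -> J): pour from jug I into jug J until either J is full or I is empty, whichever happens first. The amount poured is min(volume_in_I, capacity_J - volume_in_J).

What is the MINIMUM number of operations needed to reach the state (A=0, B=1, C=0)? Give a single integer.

BFS from (A=0, B=0, C=0). One shortest path:
  1. fill(B) -> (A=0 B=4 C=0)
  2. pour(B -> A) -> (A=3 B=1 C=0)
  3. empty(A) -> (A=0 B=1 C=0)
Reached target in 3 moves.

Answer: 3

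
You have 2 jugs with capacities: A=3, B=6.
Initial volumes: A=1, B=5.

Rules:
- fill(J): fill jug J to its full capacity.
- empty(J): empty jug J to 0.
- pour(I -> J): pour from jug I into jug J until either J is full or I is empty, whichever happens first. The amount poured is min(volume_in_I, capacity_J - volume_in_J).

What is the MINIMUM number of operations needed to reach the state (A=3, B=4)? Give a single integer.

Answer: 2

Derivation:
BFS from (A=1, B=5). One shortest path:
  1. fill(B) -> (A=1 B=6)
  2. pour(B -> A) -> (A=3 B=4)
Reached target in 2 moves.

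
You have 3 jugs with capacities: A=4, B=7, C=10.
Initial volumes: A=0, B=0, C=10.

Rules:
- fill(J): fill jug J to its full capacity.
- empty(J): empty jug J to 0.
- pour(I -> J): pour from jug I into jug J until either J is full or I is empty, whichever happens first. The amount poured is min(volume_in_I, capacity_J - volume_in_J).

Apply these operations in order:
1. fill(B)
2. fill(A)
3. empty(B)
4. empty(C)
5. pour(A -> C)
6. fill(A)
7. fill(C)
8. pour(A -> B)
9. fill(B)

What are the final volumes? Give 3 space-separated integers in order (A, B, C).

Answer: 0 7 10

Derivation:
Step 1: fill(B) -> (A=0 B=7 C=10)
Step 2: fill(A) -> (A=4 B=7 C=10)
Step 3: empty(B) -> (A=4 B=0 C=10)
Step 4: empty(C) -> (A=4 B=0 C=0)
Step 5: pour(A -> C) -> (A=0 B=0 C=4)
Step 6: fill(A) -> (A=4 B=0 C=4)
Step 7: fill(C) -> (A=4 B=0 C=10)
Step 8: pour(A -> B) -> (A=0 B=4 C=10)
Step 9: fill(B) -> (A=0 B=7 C=10)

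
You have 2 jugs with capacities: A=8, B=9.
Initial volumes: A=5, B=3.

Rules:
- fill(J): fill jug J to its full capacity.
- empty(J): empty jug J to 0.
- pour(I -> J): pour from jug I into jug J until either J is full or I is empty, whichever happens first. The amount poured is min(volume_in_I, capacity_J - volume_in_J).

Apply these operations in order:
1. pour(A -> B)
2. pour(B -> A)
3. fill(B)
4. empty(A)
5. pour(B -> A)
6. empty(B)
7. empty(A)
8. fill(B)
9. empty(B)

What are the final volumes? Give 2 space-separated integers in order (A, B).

Answer: 0 0

Derivation:
Step 1: pour(A -> B) -> (A=0 B=8)
Step 2: pour(B -> A) -> (A=8 B=0)
Step 3: fill(B) -> (A=8 B=9)
Step 4: empty(A) -> (A=0 B=9)
Step 5: pour(B -> A) -> (A=8 B=1)
Step 6: empty(B) -> (A=8 B=0)
Step 7: empty(A) -> (A=0 B=0)
Step 8: fill(B) -> (A=0 B=9)
Step 9: empty(B) -> (A=0 B=0)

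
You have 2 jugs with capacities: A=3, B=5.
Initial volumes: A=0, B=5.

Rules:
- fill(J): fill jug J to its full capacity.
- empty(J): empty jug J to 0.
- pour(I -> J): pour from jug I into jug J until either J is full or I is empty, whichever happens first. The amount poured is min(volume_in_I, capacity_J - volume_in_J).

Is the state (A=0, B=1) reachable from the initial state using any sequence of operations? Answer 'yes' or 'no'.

Answer: yes

Derivation:
BFS from (A=0, B=5):
  1. fill(A) -> (A=3 B=5)
  2. empty(B) -> (A=3 B=0)
  3. pour(A -> B) -> (A=0 B=3)
  4. fill(A) -> (A=3 B=3)
  5. pour(A -> B) -> (A=1 B=5)
  6. empty(B) -> (A=1 B=0)
  7. pour(A -> B) -> (A=0 B=1)
Target reached → yes.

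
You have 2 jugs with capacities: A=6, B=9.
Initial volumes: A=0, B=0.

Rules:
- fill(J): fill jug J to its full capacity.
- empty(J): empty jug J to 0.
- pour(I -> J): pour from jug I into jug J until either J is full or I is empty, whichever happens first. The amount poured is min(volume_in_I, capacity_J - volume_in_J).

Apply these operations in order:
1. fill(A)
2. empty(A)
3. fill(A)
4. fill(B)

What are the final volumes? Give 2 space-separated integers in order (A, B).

Answer: 6 9

Derivation:
Step 1: fill(A) -> (A=6 B=0)
Step 2: empty(A) -> (A=0 B=0)
Step 3: fill(A) -> (A=6 B=0)
Step 4: fill(B) -> (A=6 B=9)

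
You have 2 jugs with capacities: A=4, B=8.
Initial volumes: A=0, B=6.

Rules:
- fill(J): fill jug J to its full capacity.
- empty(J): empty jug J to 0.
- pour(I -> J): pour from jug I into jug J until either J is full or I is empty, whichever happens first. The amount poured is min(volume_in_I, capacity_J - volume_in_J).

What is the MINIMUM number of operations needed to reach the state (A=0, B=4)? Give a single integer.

Answer: 3

Derivation:
BFS from (A=0, B=6). One shortest path:
  1. fill(A) -> (A=4 B=6)
  2. empty(B) -> (A=4 B=0)
  3. pour(A -> B) -> (A=0 B=4)
Reached target in 3 moves.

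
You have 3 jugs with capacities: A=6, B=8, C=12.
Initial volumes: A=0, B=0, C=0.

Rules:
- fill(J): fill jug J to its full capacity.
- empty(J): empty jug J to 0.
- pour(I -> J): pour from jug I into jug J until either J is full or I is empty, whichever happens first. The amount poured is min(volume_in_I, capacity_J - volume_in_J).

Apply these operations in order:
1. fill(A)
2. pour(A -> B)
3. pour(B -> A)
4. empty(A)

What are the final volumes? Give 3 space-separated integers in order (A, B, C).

Answer: 0 0 0

Derivation:
Step 1: fill(A) -> (A=6 B=0 C=0)
Step 2: pour(A -> B) -> (A=0 B=6 C=0)
Step 3: pour(B -> A) -> (A=6 B=0 C=0)
Step 4: empty(A) -> (A=0 B=0 C=0)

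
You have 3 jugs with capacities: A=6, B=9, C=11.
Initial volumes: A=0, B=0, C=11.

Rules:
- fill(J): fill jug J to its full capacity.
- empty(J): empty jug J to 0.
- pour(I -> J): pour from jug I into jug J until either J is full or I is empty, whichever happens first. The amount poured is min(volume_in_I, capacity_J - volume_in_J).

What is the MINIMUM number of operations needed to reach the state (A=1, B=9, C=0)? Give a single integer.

Answer: 7

Derivation:
BFS from (A=0, B=0, C=11). One shortest path:
  1. fill(A) -> (A=6 B=0 C=11)
  2. fill(B) -> (A=6 B=9 C=11)
  3. empty(C) -> (A=6 B=9 C=0)
  4. pour(A -> C) -> (A=0 B=9 C=6)
  5. fill(A) -> (A=6 B=9 C=6)
  6. pour(A -> C) -> (A=1 B=9 C=11)
  7. empty(C) -> (A=1 B=9 C=0)
Reached target in 7 moves.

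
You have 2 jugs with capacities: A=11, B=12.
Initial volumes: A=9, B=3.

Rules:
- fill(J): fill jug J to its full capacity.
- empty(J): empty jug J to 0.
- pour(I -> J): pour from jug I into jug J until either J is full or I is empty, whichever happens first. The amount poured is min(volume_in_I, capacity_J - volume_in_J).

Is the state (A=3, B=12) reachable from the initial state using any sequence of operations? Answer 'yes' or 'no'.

BFS from (A=9, B=3):
  1. empty(A) -> (A=0 B=3)
  2. pour(B -> A) -> (A=3 B=0)
  3. fill(B) -> (A=3 B=12)
Target reached → yes.

Answer: yes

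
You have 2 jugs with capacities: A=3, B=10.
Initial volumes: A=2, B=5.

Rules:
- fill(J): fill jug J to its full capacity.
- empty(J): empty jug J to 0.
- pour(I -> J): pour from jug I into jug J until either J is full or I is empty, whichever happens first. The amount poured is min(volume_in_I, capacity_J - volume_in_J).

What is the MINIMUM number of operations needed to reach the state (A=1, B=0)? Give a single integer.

Answer: 5

Derivation:
BFS from (A=2, B=5). One shortest path:
  1. fill(A) -> (A=3 B=5)
  2. pour(A -> B) -> (A=0 B=8)
  3. fill(A) -> (A=3 B=8)
  4. pour(A -> B) -> (A=1 B=10)
  5. empty(B) -> (A=1 B=0)
Reached target in 5 moves.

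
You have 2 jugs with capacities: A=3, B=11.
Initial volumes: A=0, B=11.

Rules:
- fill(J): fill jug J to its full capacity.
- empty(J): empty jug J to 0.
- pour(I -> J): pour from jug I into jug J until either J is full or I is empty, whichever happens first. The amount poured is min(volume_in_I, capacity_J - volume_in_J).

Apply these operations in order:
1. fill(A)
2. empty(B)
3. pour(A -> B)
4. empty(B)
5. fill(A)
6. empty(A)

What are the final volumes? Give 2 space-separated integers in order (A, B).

Step 1: fill(A) -> (A=3 B=11)
Step 2: empty(B) -> (A=3 B=0)
Step 3: pour(A -> B) -> (A=0 B=3)
Step 4: empty(B) -> (A=0 B=0)
Step 5: fill(A) -> (A=3 B=0)
Step 6: empty(A) -> (A=0 B=0)

Answer: 0 0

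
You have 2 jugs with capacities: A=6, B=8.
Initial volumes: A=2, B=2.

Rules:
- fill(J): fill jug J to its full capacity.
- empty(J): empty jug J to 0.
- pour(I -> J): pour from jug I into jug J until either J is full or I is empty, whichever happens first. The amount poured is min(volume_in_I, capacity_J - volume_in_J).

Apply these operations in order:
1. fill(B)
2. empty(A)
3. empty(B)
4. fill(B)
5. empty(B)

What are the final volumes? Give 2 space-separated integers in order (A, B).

Step 1: fill(B) -> (A=2 B=8)
Step 2: empty(A) -> (A=0 B=8)
Step 3: empty(B) -> (A=0 B=0)
Step 4: fill(B) -> (A=0 B=8)
Step 5: empty(B) -> (A=0 B=0)

Answer: 0 0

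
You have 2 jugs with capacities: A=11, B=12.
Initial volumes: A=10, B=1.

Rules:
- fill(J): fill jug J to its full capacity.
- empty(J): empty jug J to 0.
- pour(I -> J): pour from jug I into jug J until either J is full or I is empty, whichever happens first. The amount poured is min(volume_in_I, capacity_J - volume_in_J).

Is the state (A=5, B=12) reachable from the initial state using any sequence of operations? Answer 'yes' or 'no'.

Answer: yes

Derivation:
BFS from (A=10, B=1):
  1. empty(A) -> (A=0 B=1)
  2. pour(B -> A) -> (A=1 B=0)
  3. fill(B) -> (A=1 B=12)
  4. pour(B -> A) -> (A=11 B=2)
  5. empty(A) -> (A=0 B=2)
  6. pour(B -> A) -> (A=2 B=0)
  7. fill(B) -> (A=2 B=12)
  8. pour(B -> A) -> (A=11 B=3)
  9. empty(A) -> (A=0 B=3)
  10. pour(B -> A) -> (A=3 B=0)
  11. fill(B) -> (A=3 B=12)
  12. pour(B -> A) -> (A=11 B=4)
  13. empty(A) -> (A=0 B=4)
  14. pour(B -> A) -> (A=4 B=0)
  15. fill(B) -> (A=4 B=12)
  16. pour(B -> A) -> (A=11 B=5)
  17. empty(A) -> (A=0 B=5)
  18. pour(B -> A) -> (A=5 B=0)
  19. fill(B) -> (A=5 B=12)
Target reached → yes.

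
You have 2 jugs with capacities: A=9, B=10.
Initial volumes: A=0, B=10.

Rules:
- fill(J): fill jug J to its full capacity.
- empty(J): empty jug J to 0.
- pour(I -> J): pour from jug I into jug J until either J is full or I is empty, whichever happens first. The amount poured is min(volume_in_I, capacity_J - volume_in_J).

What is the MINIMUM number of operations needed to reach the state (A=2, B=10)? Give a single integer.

BFS from (A=0, B=10). One shortest path:
  1. pour(B -> A) -> (A=9 B=1)
  2. empty(A) -> (A=0 B=1)
  3. pour(B -> A) -> (A=1 B=0)
  4. fill(B) -> (A=1 B=10)
  5. pour(B -> A) -> (A=9 B=2)
  6. empty(A) -> (A=0 B=2)
  7. pour(B -> A) -> (A=2 B=0)
  8. fill(B) -> (A=2 B=10)
Reached target in 8 moves.

Answer: 8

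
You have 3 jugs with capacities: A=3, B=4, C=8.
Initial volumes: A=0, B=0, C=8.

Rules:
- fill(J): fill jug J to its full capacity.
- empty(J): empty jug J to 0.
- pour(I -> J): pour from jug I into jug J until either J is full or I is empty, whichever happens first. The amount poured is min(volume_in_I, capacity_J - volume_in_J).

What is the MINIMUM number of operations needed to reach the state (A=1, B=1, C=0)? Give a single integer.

Answer: 6

Derivation:
BFS from (A=0, B=0, C=8). One shortest path:
  1. pour(C -> A) -> (A=3 B=0 C=5)
  2. empty(A) -> (A=0 B=0 C=5)
  3. pour(C -> B) -> (A=0 B=4 C=1)
  4. pour(B -> A) -> (A=3 B=1 C=1)
  5. empty(A) -> (A=0 B=1 C=1)
  6. pour(C -> A) -> (A=1 B=1 C=0)
Reached target in 6 moves.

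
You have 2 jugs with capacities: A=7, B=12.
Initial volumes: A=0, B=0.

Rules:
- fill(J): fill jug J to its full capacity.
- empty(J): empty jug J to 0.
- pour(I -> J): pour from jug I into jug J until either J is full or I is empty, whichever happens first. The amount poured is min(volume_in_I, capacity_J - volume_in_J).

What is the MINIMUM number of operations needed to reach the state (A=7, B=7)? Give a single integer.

BFS from (A=0, B=0). One shortest path:
  1. fill(A) -> (A=7 B=0)
  2. pour(A -> B) -> (A=0 B=7)
  3. fill(A) -> (A=7 B=7)
Reached target in 3 moves.

Answer: 3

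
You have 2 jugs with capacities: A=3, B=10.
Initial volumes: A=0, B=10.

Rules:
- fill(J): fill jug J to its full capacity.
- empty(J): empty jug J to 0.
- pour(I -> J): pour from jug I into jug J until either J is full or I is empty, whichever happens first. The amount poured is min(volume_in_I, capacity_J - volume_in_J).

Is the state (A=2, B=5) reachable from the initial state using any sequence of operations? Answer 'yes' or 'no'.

Answer: no

Derivation:
BFS explored all 26 reachable states.
Reachable set includes: (0,0), (0,1), (0,2), (0,3), (0,4), (0,5), (0,6), (0,7), (0,8), (0,9), (0,10), (1,0) ...
Target (A=2, B=5) not in reachable set → no.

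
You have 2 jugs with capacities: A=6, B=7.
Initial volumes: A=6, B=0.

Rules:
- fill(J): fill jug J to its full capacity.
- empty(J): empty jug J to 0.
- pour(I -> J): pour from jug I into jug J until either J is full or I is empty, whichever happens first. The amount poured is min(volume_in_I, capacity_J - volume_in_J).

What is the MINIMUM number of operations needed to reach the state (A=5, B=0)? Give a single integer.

Answer: 4

Derivation:
BFS from (A=6, B=0). One shortest path:
  1. pour(A -> B) -> (A=0 B=6)
  2. fill(A) -> (A=6 B=6)
  3. pour(A -> B) -> (A=5 B=7)
  4. empty(B) -> (A=5 B=0)
Reached target in 4 moves.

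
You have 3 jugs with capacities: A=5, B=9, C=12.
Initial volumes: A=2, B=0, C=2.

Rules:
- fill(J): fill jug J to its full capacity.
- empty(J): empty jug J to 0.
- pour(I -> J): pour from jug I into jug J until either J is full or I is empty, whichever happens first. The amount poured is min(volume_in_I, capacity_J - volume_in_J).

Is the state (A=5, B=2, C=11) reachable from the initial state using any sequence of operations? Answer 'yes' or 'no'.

BFS from (A=2, B=0, C=2):
  1. fill(B) -> (A=2 B=9 C=2)
  2. pour(B -> C) -> (A=2 B=0 C=11)
  3. pour(A -> B) -> (A=0 B=2 C=11)
  4. fill(A) -> (A=5 B=2 C=11)
Target reached → yes.

Answer: yes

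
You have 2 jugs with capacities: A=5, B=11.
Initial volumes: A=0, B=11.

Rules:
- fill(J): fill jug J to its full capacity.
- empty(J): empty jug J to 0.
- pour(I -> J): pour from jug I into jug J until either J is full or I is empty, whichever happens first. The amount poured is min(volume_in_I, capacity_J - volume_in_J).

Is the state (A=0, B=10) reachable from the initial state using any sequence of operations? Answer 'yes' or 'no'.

Answer: yes

Derivation:
BFS from (A=0, B=11):
  1. fill(A) -> (A=5 B=11)
  2. empty(B) -> (A=5 B=0)
  3. pour(A -> B) -> (A=0 B=5)
  4. fill(A) -> (A=5 B=5)
  5. pour(A -> B) -> (A=0 B=10)
Target reached → yes.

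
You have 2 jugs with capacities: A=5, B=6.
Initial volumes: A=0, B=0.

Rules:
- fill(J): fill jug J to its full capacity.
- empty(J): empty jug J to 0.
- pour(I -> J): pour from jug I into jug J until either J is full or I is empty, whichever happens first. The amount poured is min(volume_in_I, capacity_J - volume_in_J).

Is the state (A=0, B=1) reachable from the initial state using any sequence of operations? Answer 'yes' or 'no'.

Answer: yes

Derivation:
BFS from (A=0, B=0):
  1. fill(B) -> (A=0 B=6)
  2. pour(B -> A) -> (A=5 B=1)
  3. empty(A) -> (A=0 B=1)
Target reached → yes.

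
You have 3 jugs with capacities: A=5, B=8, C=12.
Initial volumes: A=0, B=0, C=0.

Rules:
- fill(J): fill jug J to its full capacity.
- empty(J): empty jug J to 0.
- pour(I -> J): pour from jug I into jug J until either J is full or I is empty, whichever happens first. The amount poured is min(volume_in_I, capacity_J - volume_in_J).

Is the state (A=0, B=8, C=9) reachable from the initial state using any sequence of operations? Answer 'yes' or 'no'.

BFS from (A=0, B=0, C=0):
  1. fill(A) -> (A=5 B=0 C=0)
  2. fill(C) -> (A=5 B=0 C=12)
  3. pour(A -> B) -> (A=0 B=5 C=12)
  4. pour(C -> B) -> (A=0 B=8 C=9)
Target reached → yes.

Answer: yes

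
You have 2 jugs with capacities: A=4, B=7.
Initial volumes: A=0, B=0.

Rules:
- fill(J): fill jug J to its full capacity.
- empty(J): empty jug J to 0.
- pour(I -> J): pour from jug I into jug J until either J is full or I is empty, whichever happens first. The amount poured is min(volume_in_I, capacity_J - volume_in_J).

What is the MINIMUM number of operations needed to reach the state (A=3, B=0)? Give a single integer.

Answer: 4

Derivation:
BFS from (A=0, B=0). One shortest path:
  1. fill(B) -> (A=0 B=7)
  2. pour(B -> A) -> (A=4 B=3)
  3. empty(A) -> (A=0 B=3)
  4. pour(B -> A) -> (A=3 B=0)
Reached target in 4 moves.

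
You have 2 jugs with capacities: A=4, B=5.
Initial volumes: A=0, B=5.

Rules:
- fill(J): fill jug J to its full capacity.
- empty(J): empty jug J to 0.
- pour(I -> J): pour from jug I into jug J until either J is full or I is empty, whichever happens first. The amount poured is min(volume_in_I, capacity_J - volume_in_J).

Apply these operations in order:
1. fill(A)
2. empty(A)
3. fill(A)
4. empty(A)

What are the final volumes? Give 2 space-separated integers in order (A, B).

Step 1: fill(A) -> (A=4 B=5)
Step 2: empty(A) -> (A=0 B=5)
Step 3: fill(A) -> (A=4 B=5)
Step 4: empty(A) -> (A=0 B=5)

Answer: 0 5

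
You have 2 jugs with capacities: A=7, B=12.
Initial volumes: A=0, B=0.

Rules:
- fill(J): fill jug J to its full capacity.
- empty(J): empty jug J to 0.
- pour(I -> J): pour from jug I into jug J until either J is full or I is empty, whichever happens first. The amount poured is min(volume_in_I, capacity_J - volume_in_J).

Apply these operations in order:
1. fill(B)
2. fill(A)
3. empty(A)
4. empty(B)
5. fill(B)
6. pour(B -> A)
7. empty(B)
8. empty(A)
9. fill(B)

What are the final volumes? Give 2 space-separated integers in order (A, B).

Answer: 0 12

Derivation:
Step 1: fill(B) -> (A=0 B=12)
Step 2: fill(A) -> (A=7 B=12)
Step 3: empty(A) -> (A=0 B=12)
Step 4: empty(B) -> (A=0 B=0)
Step 5: fill(B) -> (A=0 B=12)
Step 6: pour(B -> A) -> (A=7 B=5)
Step 7: empty(B) -> (A=7 B=0)
Step 8: empty(A) -> (A=0 B=0)
Step 9: fill(B) -> (A=0 B=12)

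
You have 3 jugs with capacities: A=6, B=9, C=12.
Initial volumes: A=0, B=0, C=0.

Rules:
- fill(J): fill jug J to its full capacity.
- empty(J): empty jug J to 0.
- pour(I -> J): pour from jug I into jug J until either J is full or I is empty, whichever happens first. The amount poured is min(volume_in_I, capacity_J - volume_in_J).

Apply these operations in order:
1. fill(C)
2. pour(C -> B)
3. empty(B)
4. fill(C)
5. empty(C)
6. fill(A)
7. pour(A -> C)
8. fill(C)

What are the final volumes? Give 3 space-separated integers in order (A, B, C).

Answer: 0 0 12

Derivation:
Step 1: fill(C) -> (A=0 B=0 C=12)
Step 2: pour(C -> B) -> (A=0 B=9 C=3)
Step 3: empty(B) -> (A=0 B=0 C=3)
Step 4: fill(C) -> (A=0 B=0 C=12)
Step 5: empty(C) -> (A=0 B=0 C=0)
Step 6: fill(A) -> (A=6 B=0 C=0)
Step 7: pour(A -> C) -> (A=0 B=0 C=6)
Step 8: fill(C) -> (A=0 B=0 C=12)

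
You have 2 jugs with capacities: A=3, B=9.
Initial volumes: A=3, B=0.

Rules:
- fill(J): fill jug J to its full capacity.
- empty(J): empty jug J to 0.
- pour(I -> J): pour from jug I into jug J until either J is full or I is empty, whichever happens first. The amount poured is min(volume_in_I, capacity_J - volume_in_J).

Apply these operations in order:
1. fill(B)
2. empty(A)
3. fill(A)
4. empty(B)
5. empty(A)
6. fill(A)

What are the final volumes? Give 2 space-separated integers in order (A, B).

Step 1: fill(B) -> (A=3 B=9)
Step 2: empty(A) -> (A=0 B=9)
Step 3: fill(A) -> (A=3 B=9)
Step 4: empty(B) -> (A=3 B=0)
Step 5: empty(A) -> (A=0 B=0)
Step 6: fill(A) -> (A=3 B=0)

Answer: 3 0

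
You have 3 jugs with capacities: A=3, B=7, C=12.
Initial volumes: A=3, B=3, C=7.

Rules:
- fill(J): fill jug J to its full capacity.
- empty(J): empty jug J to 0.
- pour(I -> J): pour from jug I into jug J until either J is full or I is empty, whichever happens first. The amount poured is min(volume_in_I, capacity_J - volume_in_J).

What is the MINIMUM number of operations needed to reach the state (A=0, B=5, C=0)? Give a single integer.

Answer: 4

Derivation:
BFS from (A=3, B=3, C=7). One shortest path:
  1. fill(B) -> (A=3 B=7 C=7)
  2. pour(A -> C) -> (A=0 B=7 C=10)
  3. pour(B -> C) -> (A=0 B=5 C=12)
  4. empty(C) -> (A=0 B=5 C=0)
Reached target in 4 moves.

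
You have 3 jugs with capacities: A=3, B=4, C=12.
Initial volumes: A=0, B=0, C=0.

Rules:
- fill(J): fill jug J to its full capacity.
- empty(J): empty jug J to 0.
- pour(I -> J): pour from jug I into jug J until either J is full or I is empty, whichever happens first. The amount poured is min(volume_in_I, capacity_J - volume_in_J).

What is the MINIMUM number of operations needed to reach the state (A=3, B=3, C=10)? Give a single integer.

Answer: 7

Derivation:
BFS from (A=0, B=0, C=0). One shortest path:
  1. fill(B) -> (A=0 B=4 C=0)
  2. pour(B -> A) -> (A=3 B=1 C=0)
  3. pour(A -> C) -> (A=0 B=1 C=3)
  4. pour(B -> A) -> (A=1 B=0 C=3)
  5. pour(C -> B) -> (A=1 B=3 C=0)
  6. fill(C) -> (A=1 B=3 C=12)
  7. pour(C -> A) -> (A=3 B=3 C=10)
Reached target in 7 moves.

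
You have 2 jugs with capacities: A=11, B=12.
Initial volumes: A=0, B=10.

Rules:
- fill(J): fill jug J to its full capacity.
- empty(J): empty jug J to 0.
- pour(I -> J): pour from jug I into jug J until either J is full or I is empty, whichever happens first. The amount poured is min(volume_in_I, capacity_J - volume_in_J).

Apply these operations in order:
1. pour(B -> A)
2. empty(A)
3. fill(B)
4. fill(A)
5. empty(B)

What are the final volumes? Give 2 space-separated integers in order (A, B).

Answer: 11 0

Derivation:
Step 1: pour(B -> A) -> (A=10 B=0)
Step 2: empty(A) -> (A=0 B=0)
Step 3: fill(B) -> (A=0 B=12)
Step 4: fill(A) -> (A=11 B=12)
Step 5: empty(B) -> (A=11 B=0)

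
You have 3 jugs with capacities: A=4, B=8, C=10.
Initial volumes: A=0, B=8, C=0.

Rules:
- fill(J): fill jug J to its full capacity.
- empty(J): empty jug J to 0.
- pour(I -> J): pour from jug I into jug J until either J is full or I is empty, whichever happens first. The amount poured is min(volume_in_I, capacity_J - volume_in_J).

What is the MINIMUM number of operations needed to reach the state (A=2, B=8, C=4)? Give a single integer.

BFS from (A=0, B=8, C=0). One shortest path:
  1. empty(B) -> (A=0 B=0 C=0)
  2. fill(C) -> (A=0 B=0 C=10)
  3. pour(C -> A) -> (A=4 B=0 C=6)
  4. pour(C -> B) -> (A=4 B=6 C=0)
  5. pour(A -> C) -> (A=0 B=6 C=4)
  6. fill(A) -> (A=4 B=6 C=4)
  7. pour(A -> B) -> (A=2 B=8 C=4)
Reached target in 7 moves.

Answer: 7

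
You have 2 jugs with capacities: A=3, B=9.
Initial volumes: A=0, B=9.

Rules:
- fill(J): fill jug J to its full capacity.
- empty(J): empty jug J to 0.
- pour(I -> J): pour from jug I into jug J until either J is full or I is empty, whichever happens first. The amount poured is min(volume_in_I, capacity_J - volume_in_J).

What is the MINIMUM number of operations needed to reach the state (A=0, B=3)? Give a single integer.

BFS from (A=0, B=9). One shortest path:
  1. fill(A) -> (A=3 B=9)
  2. empty(B) -> (A=3 B=0)
  3. pour(A -> B) -> (A=0 B=3)
Reached target in 3 moves.

Answer: 3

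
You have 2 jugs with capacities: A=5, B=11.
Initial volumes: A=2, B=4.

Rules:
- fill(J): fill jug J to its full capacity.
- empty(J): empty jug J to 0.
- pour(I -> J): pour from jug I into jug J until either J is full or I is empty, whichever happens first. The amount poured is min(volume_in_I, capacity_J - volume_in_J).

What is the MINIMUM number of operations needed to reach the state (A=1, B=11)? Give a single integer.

Answer: 4

Derivation:
BFS from (A=2, B=4). One shortest path:
  1. pour(B -> A) -> (A=5 B=1)
  2. empty(A) -> (A=0 B=1)
  3. pour(B -> A) -> (A=1 B=0)
  4. fill(B) -> (A=1 B=11)
Reached target in 4 moves.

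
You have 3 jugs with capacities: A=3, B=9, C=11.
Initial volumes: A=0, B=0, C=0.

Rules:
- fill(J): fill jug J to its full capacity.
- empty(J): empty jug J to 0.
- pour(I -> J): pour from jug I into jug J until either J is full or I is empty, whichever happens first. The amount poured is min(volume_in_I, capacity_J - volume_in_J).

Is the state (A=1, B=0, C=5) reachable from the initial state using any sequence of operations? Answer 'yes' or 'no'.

BFS from (A=0, B=0, C=0):
  1. fill(A) -> (A=3 B=0 C=0)
  2. fill(B) -> (A=3 B=9 C=0)
  3. pour(B -> C) -> (A=3 B=0 C=9)
  4. pour(A -> B) -> (A=0 B=3 C=9)
  5. fill(A) -> (A=3 B=3 C=9)
  6. pour(A -> C) -> (A=1 B=3 C=11)
  7. pour(C -> B) -> (A=1 B=9 C=5)
  8. empty(B) -> (A=1 B=0 C=5)
Target reached → yes.

Answer: yes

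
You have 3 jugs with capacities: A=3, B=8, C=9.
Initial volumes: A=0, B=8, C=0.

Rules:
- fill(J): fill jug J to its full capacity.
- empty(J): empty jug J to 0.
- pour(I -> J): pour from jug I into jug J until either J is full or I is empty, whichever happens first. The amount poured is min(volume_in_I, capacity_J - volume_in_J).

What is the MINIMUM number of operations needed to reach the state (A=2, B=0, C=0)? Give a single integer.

Answer: 4

Derivation:
BFS from (A=0, B=8, C=0). One shortest path:
  1. fill(A) -> (A=3 B=8 C=0)
  2. pour(B -> C) -> (A=3 B=0 C=8)
  3. pour(A -> C) -> (A=2 B=0 C=9)
  4. empty(C) -> (A=2 B=0 C=0)
Reached target in 4 moves.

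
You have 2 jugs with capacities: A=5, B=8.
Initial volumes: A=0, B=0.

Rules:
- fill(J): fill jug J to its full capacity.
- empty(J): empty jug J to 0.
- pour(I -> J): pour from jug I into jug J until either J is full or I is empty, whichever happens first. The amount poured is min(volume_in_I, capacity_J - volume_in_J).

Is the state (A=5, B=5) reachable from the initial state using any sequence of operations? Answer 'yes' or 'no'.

Answer: yes

Derivation:
BFS from (A=0, B=0):
  1. fill(A) -> (A=5 B=0)
  2. pour(A -> B) -> (A=0 B=5)
  3. fill(A) -> (A=5 B=5)
Target reached → yes.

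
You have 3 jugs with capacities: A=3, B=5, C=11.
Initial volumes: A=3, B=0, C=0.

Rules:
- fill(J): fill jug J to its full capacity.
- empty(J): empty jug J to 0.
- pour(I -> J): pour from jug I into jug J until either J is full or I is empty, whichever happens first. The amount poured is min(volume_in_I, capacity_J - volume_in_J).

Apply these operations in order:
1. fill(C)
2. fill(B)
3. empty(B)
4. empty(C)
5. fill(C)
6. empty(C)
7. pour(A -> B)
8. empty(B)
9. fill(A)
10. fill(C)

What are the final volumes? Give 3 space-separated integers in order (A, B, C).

Answer: 3 0 11

Derivation:
Step 1: fill(C) -> (A=3 B=0 C=11)
Step 2: fill(B) -> (A=3 B=5 C=11)
Step 3: empty(B) -> (A=3 B=0 C=11)
Step 4: empty(C) -> (A=3 B=0 C=0)
Step 5: fill(C) -> (A=3 B=0 C=11)
Step 6: empty(C) -> (A=3 B=0 C=0)
Step 7: pour(A -> B) -> (A=0 B=3 C=0)
Step 8: empty(B) -> (A=0 B=0 C=0)
Step 9: fill(A) -> (A=3 B=0 C=0)
Step 10: fill(C) -> (A=3 B=0 C=11)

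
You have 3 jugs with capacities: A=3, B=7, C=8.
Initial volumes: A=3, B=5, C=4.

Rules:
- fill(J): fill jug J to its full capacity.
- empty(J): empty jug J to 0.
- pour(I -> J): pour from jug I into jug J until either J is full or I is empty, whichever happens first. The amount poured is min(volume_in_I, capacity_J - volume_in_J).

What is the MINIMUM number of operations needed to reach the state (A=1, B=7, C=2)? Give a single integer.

BFS from (A=3, B=5, C=4). One shortest path:
  1. empty(A) -> (A=0 B=5 C=4)
  2. fill(C) -> (A=0 B=5 C=8)
  3. pour(C -> A) -> (A=3 B=5 C=5)
  4. empty(A) -> (A=0 B=5 C=5)
  5. pour(C -> A) -> (A=3 B=5 C=2)
  6. pour(A -> B) -> (A=1 B=7 C=2)
Reached target in 6 moves.

Answer: 6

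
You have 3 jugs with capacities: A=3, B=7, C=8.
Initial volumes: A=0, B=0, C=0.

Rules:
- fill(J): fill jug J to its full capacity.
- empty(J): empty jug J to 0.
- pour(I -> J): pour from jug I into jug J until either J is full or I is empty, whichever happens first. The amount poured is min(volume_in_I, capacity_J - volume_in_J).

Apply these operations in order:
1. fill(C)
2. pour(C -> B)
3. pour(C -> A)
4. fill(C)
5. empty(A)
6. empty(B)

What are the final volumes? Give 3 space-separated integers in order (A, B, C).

Step 1: fill(C) -> (A=0 B=0 C=8)
Step 2: pour(C -> B) -> (A=0 B=7 C=1)
Step 3: pour(C -> A) -> (A=1 B=7 C=0)
Step 4: fill(C) -> (A=1 B=7 C=8)
Step 5: empty(A) -> (A=0 B=7 C=8)
Step 6: empty(B) -> (A=0 B=0 C=8)

Answer: 0 0 8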